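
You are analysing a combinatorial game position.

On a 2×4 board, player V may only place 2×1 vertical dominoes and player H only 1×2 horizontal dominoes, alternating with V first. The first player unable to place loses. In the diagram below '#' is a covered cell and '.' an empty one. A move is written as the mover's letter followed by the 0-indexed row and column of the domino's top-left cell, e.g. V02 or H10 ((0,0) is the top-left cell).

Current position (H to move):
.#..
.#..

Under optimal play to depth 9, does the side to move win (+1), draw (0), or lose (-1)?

value(.#../.#.., H) = +1

ply 1, H at .#../.#.. | H02=+1→.###/.#..*; H12=+1→.#../.###
ply 2, V at .###/.#.. | V00=-1→####/##..*
ply 3, H at ####/##.. | H12=+1→####/####*
ply 4: ####/#### is terminal -1 (V); from .#../.#.. depth 9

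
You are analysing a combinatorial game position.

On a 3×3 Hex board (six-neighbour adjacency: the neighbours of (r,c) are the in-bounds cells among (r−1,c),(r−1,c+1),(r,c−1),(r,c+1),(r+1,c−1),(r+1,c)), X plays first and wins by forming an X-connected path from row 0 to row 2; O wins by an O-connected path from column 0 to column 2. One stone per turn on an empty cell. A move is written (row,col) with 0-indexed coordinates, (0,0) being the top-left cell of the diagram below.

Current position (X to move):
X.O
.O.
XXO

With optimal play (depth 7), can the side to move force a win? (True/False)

p1 X@[X.O/.O./XXO]: (0,1)[XXO/.O./XXO]-1 (1,0)[X.O/XO./XXO]+1* (1,2)[X.O/.OX/XXO]-1
p2 O@[X.O/XO./XXO] terminal -1; root [X.O/.O./XXO] d7

X winning at [X.O/.O./XXO]: True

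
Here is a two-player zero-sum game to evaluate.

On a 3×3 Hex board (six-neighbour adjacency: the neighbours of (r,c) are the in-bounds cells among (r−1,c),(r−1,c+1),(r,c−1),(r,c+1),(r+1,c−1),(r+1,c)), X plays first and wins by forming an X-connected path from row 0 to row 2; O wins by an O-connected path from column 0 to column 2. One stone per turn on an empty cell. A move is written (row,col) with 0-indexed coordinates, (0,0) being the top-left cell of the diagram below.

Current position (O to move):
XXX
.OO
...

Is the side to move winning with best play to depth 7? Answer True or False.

O winning at [XXX/.OO/...]: True

ply 1, O at XXX/.OO/... | (1,0)=+1→XXX/OOO/...*; (2,0)=+1→XXX/.OO/O..; (2,1)=+1→XXX/.OO/.O.; (2,2)=+1→XXX/.OO/..O
ply 2: XXX/OOO/... is terminal -1 (X); from XXX/.OO/... depth 7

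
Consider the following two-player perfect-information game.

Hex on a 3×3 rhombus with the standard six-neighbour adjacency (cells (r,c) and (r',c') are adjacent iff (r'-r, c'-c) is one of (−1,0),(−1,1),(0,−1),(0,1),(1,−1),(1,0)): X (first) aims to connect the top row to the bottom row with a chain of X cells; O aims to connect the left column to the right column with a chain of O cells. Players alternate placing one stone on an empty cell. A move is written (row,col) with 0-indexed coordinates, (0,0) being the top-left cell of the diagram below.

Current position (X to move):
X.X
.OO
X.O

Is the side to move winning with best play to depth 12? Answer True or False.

[X.X/.OO/X.O] X move#1: (0,1):-1/XXX/.OO/X.O, (1,0):+1/X.X/XOO/X.O*, (2,1):-1/X.X/.OO/XXO
[X.X/XOO/X.O] end (terminal -1, O#2); searched X.X/.OO/X.O to 12

X winning at [X.X/.OO/X.O]: True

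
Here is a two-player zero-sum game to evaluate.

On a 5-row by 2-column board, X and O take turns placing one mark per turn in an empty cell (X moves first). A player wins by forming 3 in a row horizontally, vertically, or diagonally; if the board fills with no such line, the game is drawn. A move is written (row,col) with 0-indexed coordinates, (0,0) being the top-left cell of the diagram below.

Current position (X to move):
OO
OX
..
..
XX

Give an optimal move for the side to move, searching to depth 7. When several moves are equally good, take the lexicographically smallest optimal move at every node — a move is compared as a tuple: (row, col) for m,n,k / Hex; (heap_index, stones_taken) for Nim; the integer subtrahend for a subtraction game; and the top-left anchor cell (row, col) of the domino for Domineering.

X's best at [OO/OX/../../XX]: (2,0)

p1 X@[OO/OX/../../XX]: (2,0)[OO/OX/X./../XX]+0* (2,1)[OO/OX/.X/../XX]-1 (3,0)[OO/OX/../X./XX]-1 (3,1)[OO/OX/../.X/XX]-1
p2 O@[OO/OX/X./../XX]: (2,1)[OO/OX/XO/../XX]-1 (3,0)[OO/OX/X./O./XX]+0* (3,1)[OO/OX/X./.O/XX]-1
p3 X@[OO/OX/X./O./XX]: (2,1)[OO/OX/XX/O./XX]+0* (3,1)[OO/OX/X./OX/XX]+0
p4 O@[OO/OX/XX/O./XX]: (3,1)[OO/OX/XX/OO/XX]+0*
p5 X@[OO/OX/XX/OO/XX] terminal +0; root [OO/OX/../../XX] d7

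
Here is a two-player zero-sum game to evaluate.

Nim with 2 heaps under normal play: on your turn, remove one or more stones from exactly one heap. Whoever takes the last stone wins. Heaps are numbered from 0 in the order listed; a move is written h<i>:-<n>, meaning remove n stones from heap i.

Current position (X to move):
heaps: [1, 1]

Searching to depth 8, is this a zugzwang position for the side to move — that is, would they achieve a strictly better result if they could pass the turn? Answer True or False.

zugzwang((1,1), X) = True

p1 X@[(1,1)]: h0:-1[(0,1)]-1* h1:-1[(1,0)]-1
p2 O@[(0,1)]: h1:-1[(0,0)]+1*
p3 X@[(0,0)] terminal -1; root [(1,1)] d8
pass branch (O moves first from the same position):
  | p1 O@[(1,1)]: h0:-1[(0,1)]-1* h1:-1[(1,0)]-1
  | p2 X@[(0,1)]: h1:-1[(0,0)]+1*
  | p3 O@[(0,0)] terminal -1; root [(1,1)] d8
X moving scores -1; X passing scores +1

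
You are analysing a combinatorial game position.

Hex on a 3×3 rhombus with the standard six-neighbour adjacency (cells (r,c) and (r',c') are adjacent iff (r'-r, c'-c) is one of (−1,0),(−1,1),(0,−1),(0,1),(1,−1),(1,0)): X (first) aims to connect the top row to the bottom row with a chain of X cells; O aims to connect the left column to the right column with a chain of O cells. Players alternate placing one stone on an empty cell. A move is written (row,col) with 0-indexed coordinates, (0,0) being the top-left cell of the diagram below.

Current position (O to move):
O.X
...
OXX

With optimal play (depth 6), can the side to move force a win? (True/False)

O winning at [O.X/.../OXX]: False

ply 1, O at O.X/.../OXX | (0,1)=-1→OOX/.../OXX*; (1,0)=-1→O.X/O../OXX; (1,1)=-1→O.X/.O./OXX; (1,2)=-1→O.X/..O/OXX
ply 2, X at OOX/.../OXX | (1,0)=+1→OOX/X../OXX*; (1,1)=+1→OOX/.X./OXX; (1,2)=+1→OOX/..X/OXX
ply 3, O at OOX/X../OXX | (1,1)=-1→OOX/XO./OXX*; (1,2)=-1→OOX/X.O/OXX
ply 4, X at OOX/XO./OXX | (1,2)=+1→OOX/XOX/OXX*
ply 5: OOX/XOX/OXX is terminal -1 (O); from O.X/.../OXX depth 6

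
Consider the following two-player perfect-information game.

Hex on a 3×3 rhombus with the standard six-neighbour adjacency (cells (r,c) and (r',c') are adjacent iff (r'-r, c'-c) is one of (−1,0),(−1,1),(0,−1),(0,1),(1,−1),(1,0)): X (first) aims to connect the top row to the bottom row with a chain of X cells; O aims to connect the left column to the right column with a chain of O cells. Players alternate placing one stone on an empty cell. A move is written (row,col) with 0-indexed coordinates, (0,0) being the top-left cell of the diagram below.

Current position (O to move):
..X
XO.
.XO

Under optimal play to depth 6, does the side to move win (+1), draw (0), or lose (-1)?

[..X/XO./.XO] O move#1: (0,0):-1/O.X/XO./.XO*, (0,1):-1/.OX/XO./.XO, (1,2):-1/..X/XOO/.XO, (2,0):-1/..X/XO./OXO
[O.X/XO./.XO] X move#2: (0,1):+1/OXX/XO./.XO*, (1,2):+1/O.X/XOX/.XO, (2,0):+1/O.X/XO./XXO
[OXX/XO./.XO] O move#3: (1,2):-1/OXX/XOO/.XO*, (2,0):-1/OXX/XO./OXO
[OXX/XOO/.XO] X move#4: (2,0):+1/OXX/XOO/XXO*
[OXX/XOO/XXO] end (terminal -1, O#5); searched ..X/XO./.XO to 6

value(..X/XO./.XO, O) = -1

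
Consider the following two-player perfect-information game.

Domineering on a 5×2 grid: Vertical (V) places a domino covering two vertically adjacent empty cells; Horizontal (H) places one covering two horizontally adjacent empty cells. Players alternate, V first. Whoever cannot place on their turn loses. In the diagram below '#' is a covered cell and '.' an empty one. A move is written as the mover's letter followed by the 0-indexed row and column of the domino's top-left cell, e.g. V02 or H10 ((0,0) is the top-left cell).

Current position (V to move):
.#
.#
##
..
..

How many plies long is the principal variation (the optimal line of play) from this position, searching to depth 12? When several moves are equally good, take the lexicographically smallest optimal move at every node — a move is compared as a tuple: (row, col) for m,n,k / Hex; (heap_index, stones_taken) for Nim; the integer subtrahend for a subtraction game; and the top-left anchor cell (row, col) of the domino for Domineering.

p1 V@[.#/.#/##/../..]: V00[##/##/##/../..]-1 V30[.#/.#/##/#./#.]+1* V31[.#/.#/##/.#/.#]+1
p2 H@[.#/.#/##/#./#.] terminal -1; root [.#/.#/##/../..] d12

PV length from [.#/.#/##/../..]: 1 ply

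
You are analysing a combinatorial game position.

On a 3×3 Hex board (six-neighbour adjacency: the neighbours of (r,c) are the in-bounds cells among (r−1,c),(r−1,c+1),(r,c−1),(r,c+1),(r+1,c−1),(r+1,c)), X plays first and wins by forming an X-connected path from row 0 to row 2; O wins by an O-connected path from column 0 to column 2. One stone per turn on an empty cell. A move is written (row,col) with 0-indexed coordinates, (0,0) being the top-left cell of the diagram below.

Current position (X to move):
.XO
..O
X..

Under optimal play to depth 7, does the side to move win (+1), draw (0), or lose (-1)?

value(.XO/..O/X.., X) = +1

[.XO/..O/X..] X move#1: (0,0):+1/XXO/..O/X..*, (1,0):+1/.XO/X.O/X.., (1,1):+1/.XO/.XO/X.., (2,1):+1/.XO/..O/XX., (2,2):+1/.XO/..O/X.X
[XXO/..O/X..] O move#2: (1,0):-1/XXO/O.O/X..*, (1,1):-1/XXO/.OO/X.., (2,1):-1/XXO/..O/XO., (2,2):-1/XXO/..O/X.O
[XXO/O.O/X..] X move#3: (1,1):+1/XXO/OXO/X..*, (2,1):-1/XXO/O.O/XX., (2,2):-1/XXO/O.O/X.X
[XXO/OXO/X..] end (terminal -1, O#4); searched .XO/..O/X.. to 7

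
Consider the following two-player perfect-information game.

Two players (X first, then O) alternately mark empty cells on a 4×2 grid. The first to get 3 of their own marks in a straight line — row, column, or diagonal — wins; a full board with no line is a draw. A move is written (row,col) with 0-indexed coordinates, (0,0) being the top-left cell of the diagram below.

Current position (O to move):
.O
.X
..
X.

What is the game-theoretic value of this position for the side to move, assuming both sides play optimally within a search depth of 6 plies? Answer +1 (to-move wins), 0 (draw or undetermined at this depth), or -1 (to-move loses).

value(.O/.X/../X., O) = 0

p1 O@[.O/.X/../X.]: (0,0)[OO/.X/../X.]+0* (1,0)[.O/OX/../X.]+0 (2,0)[.O/.X/O./X.]+0 (2,1)[.O/.X/.O/X.]+0 (3,1)[.O/.X/../XO]+0
p2 X@[OO/.X/../X.]: (1,0)[OO/XX/../X.]+0* (2,0)[OO/.X/X./X.]+0 (2,1)[OO/.X/.X/X.]+0 (3,1)[OO/.X/../XX]+0
p3 O@[OO/XX/../X.]: (2,0)[OO/XX/O./X.]+0* (2,1)[OO/XX/.O/X.]-1 (3,1)[OO/XX/../XO]-1
p4 X@[OO/XX/O./X.]: (2,1)[OO/XX/OX/X.]+0* (3,1)[OO/XX/O./XX]+0
p5 O@[OO/XX/OX/X.]: (3,1)[OO/XX/OX/XO]+0*
p6 X@[OO/XX/OX/XO] terminal +0; root [.O/.X/../X.] d6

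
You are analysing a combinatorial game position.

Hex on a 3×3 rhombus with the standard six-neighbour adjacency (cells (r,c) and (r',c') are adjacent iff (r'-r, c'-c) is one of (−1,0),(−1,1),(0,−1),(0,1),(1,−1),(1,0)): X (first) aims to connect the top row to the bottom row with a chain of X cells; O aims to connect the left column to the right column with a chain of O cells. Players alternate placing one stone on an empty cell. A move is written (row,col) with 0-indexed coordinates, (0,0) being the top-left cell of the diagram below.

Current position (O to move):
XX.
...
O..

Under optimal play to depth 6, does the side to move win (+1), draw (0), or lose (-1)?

value(XX./.../O.., O) = +1

[XX./.../O..] O move#1: (0,2):+1/XXO/.../O..*, (1,0):-1/XX./O../O.., (1,1):+1/XX./.O./O.., (1,2):+1/XX./..O/O.., (2,1):+1/XX./.../OO., (2,2):+1/XX./.../O.O
[XXO/.../O..] X move#2: (1,0):-1/XXO/X../O..*, (1,1):-1/XXO/.X./O.., (1,2):-1/XXO/..X/O.., (2,1):-1/XXO/.../OX., (2,2):-1/XXO/.../O.X
[XXO/X../O..] O move#3: (1,1):+1/XXO/XO./O..*, (1,2):+1/XXO/X.O/O.., (2,1):+1/XXO/X../OO., (2,2):+1/XXO/X../O.O
[XXO/XO./O..] end (terminal -1, X#4); searched XX./.../O.. to 6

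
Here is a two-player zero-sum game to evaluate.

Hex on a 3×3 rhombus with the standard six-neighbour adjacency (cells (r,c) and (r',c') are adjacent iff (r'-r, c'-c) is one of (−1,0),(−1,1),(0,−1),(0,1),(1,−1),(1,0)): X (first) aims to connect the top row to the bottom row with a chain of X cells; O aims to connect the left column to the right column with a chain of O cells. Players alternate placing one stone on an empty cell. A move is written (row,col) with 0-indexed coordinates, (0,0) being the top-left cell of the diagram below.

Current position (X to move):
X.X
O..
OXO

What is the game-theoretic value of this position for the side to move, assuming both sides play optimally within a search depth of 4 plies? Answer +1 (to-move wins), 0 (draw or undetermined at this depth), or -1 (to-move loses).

value(X.X/O../OXO, X) = +1

p1 X@[X.X/O../OXO]: (0,1)[XXX/O../OXO]+1* (1,1)[X.X/OX./OXO]+1 (1,2)[X.X/O.X/OXO]+1
p2 O@[XXX/O../OXO]: (1,1)[XXX/OO./OXO]-1* (1,2)[XXX/O.O/OXO]-1
p3 X@[XXX/OO./OXO]: (1,2)[XXX/OOX/OXO]+1*
p4 O@[XXX/OOX/OXO] terminal -1; root [X.X/O../OXO] d4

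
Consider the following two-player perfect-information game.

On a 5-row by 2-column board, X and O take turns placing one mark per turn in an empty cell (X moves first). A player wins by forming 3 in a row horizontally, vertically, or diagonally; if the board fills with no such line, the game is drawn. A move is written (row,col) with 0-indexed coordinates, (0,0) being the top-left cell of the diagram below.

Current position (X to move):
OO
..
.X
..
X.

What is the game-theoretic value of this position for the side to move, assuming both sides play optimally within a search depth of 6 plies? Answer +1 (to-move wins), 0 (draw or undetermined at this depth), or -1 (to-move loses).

value(OO/../.X/../X., X) = +1

[OO/../.X/../X.] X move#1: (1,0):+0/OO/X./.X/../X., (1,1):+0/OO/.X/.X/../X., (2,0):+1/OO/../XX/../X.*, (3,0):+0/OO/../.X/X./X., (3,1):+1/OO/../.X/.X/X., (4,1):+0/OO/../.X/../XX
[OO/../XX/../X.] O move#2: (1,0):-1/OO/O./XX/../X.*, (1,1):-1/OO/.O/XX/../X., (3,0):-1/OO/../XX/O./X., (3,1):-1/OO/../XX/.O/X., (4,1):-1/OO/../XX/../XO
[OO/O./XX/../X.] X move#3: (1,1):+1/OO/OX/XX/../X.*, (3,0):+1/OO/O./XX/X./X., (3,1):+1/OO/O./XX/.X/X., (4,1):+1/OO/O./XX/../XX
[OO/OX/XX/../X.] O move#4: (3,0):-1/OO/OX/XX/O./X.*, (3,1):-1/OO/OX/XX/.O/X., (4,1):-1/OO/OX/XX/../XO
[OO/OX/XX/O./X.] X move#5: (3,1):+1/OO/OX/XX/OX/X.*, (4,1):+0/OO/OX/XX/O./XX
[OO/OX/XX/OX/X.] end (terminal -1, O#6); searched OO/../.X/../X. to 6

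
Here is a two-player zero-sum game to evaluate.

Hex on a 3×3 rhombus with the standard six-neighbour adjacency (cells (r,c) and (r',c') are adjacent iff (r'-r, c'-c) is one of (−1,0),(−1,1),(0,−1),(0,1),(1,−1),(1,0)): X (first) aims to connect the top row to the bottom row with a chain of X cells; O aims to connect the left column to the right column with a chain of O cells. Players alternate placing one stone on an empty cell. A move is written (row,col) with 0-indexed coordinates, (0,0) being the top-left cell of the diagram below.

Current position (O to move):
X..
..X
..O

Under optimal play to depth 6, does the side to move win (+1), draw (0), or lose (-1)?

[X../..X/..O] O move#1: (0,1):-1/XO./..X/..O, (0,2):-1/X.O/..X/..O, (1,0):-1/X../O.X/..O, (1,1):+1/X../.OX/..O*, (2,0):-1/X../..X/O.O, (2,1):-1/X../..X/.OO
[X../.OX/..O] X move#2: (0,1):-1/XX./.OX/..O*, (0,2):-1/X.X/.OX/..O, (1,0):-1/X../XOX/..O, (2,0):-1/X../.OX/X.O, (2,1):-1/X../.OX/.XO
[XX./.OX/..O] O move#3: (0,2):+1/XXO/.OX/..O*, (1,0):+1/XX./OOX/..O, (2,0):+1/XX./.OX/O.O, (2,1):+1/XX./.OX/.OO
[XXO/.OX/..O] X move#4: (1,0):-1/XXO/XOX/..O*, (2,0):-1/XXO/.OX/X.O, (2,1):-1/XXO/.OX/.XO
[XXO/XOX/..O] O move#5: (2,0):+1/XXO/XOX/O.O*, (2,1):-1/XXO/XOX/.OO
[XXO/XOX/O.O] end (terminal -1, X#6); searched X../..X/..O to 6

value(X../..X/..O, O) = +1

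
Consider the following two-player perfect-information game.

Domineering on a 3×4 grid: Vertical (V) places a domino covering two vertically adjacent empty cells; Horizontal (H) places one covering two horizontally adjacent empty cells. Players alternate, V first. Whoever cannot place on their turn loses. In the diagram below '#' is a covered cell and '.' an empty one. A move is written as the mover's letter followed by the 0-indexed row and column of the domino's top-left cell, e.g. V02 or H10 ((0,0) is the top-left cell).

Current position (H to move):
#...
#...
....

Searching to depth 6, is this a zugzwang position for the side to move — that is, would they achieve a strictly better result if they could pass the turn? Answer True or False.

[#.../#.../....] H move#1: H01:-1/###./#.../...., H02:-1/#.##/#.../...., H11:+1/#.../###./....*, H12:+1/#.../#.##/...., H20:-1/#.../#.../##.., H21:-1/#.../#.../.##., H22:-1/#.../#.../..##
[#.../###./....] V move#2: V03:-1/#..#/####/....*, V13:-1/#.../####/...#
[#..#/####/....] H move#3: H01:+1/####/####/....*, H20:+1/#..#/####/##.., H21:+1/#..#/####/.##., H22:+1/#..#/####/..##
[####/####/....] end (terminal -1, V#4); searched #.../#.../.... to 6
suppose H passes — search the same position with V to move:
pass> [#.../#.../....] V move#1: V01:-1/##../##../...., V02:+1/#.#./#.#./....*, V03:-1/#..#/#..#/...., V11:-1/#.../##../.#.., V12:+1/#.../#.#./..#., V13:-1/#.../#..#/...#
pass> [#.#./#.#./....] H move#2: H20:-1/#.#./#.#./##..*, H21:-1/#.#./#.#./.##., H22:-1/#.#./#.#./..##
pass> [#.#./#.#./##..] V move#3: V01:+1/###./###./##..*, V03:+1/#.##/#.##/##.., V13:+1/#.#./#.##/##.#
pass> [###./###./##..] H move#4: H22:-1/###./###./####*
pass> [###./###./####] V move#5: V03:+1/####/####/####*
pass> [####/####/####] end (terminal -1, H#6); searched #.../#.../.... to 6
for H: play +1, pass -1

zugzwang(#.../#.../...., H) = False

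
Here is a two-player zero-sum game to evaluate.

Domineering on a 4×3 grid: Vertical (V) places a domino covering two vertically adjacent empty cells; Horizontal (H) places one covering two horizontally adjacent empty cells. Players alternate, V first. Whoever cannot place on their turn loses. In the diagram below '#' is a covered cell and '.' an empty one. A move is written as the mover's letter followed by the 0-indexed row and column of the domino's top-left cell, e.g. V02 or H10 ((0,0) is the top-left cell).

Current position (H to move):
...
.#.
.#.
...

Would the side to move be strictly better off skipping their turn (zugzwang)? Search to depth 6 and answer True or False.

zugzwang(.../.#./.#./..., H) = False

[.../.#./.#./...] H move#1: H00:-1/##./.#./.#./...*, H01:-1/.##/.#./.#./..., H30:-1/.../.#./.#./##., H31:-1/.../.#./.#./.##
[##./.#./.#./...] V move#2: V02:+1/###/.##/.#./...*, V10:+1/##./##./##./..., V12:+1/##./.##/.##/..., V20:+1/##./.#./##./#.., V22:+1/##./.#./.##/..#
[###/.##/.#./...] H move#3: H30:-1/###/.##/.#./##.*, H31:-1/###/.##/.#./.##
[###/.##/.#./##.] V move#4: V10:+1/###/###/##./##.*, V22:+1/###/.##/.##/###
[###/###/##./##.] end (terminal -1, H#5); searched .../.#./.#./... to 6
suppose H passes — search the same position with V to move:
pass> [.../.#./.#./...] V move#1: V00:+1/#../##./.#./...*, V02:+1/..#/.##/.#./..., V10:-1/.../##./##./..., V12:-1/.../.##/.##/..., V20:+1/.../.#./##./#.., V22:+1/.../.#./.##/..#
pass> [#../##./.#./...] H move#2: H01:-1/###/##./.#./...*, H30:-1/#../##./.#./##., H31:-1/#../##./.#./.##
pass> [###/##./.#./...] V move#3: V12:-1/###/###/.##/..., V20:+1/###/##./##./#..*, V22:-1/###/##./.##/..#
pass> [###/##./##./#..] H move#4: H31:-1/###/##./##./###*
pass> [###/##./##./###] V move#5: V12:+1/###/###/###/###*
pass> [###/###/###/###] end (terminal -1, H#6); searched .../.#./.#./... to 6
for H: play -1, pass -1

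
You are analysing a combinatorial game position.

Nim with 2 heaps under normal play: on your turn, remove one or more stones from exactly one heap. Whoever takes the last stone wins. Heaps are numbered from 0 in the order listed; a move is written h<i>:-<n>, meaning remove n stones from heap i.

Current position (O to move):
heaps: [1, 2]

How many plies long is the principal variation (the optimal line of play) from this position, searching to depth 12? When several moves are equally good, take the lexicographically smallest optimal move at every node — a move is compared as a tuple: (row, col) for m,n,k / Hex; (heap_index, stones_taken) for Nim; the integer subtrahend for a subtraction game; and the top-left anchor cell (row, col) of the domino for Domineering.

PV length from [(1,2)]: 3 plies

[(1,2)] O move#1: h0:-1:-1/(0,2), h1:-1:+1/(1,1)*, h1:-2:-1/(1,0)
[(1,1)] X move#2: h0:-1:-1/(0,1)*, h1:-1:-1/(1,0)
[(0,1)] O move#3: h1:-1:+1/(0,0)*
[(0,0)] end (terminal -1, X#4); searched (1,2) to 12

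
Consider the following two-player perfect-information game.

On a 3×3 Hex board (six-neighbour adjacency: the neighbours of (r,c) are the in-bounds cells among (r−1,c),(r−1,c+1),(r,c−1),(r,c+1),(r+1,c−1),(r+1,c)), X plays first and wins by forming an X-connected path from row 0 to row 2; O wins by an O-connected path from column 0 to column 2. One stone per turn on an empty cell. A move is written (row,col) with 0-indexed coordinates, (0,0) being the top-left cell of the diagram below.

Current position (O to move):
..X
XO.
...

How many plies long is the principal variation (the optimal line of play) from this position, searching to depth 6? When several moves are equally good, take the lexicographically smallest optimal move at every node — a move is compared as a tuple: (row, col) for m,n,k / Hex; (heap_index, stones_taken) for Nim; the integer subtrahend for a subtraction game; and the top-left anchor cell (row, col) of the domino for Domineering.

PV length from [..X/XO./...]: 4 plies

[..X/XO./...] O move#1: (0,0):-1/O.X/XO./...*, (0,1):-1/.OX/XO./..., (1,2):-1/..X/XOO/..., (2,0):-1/..X/XO./O.., (2,1):-1/..X/XO./.O., (2,2):-1/..X/XO./..O
[O.X/XO./...] X move#2: (0,1):+1/OXX/XO./...*, (1,2):+1/O.X/XOX/..., (2,0):+1/O.X/XO./X.., (2,1):-1/O.X/XO./.X., (2,2):-1/O.X/XO./..X
[OXX/XO./...] O move#3: (1,2):-1/OXX/XOO/...*, (2,0):-1/OXX/XO./O.., (2,1):-1/OXX/XO./.O., (2,2):-1/OXX/XO./..O
[OXX/XOO/...] X move#4: (2,0):+1/OXX/XOO/X..*, (2,1):-1/OXX/XOO/.X., (2,2):-1/OXX/XOO/..X
[OXX/XOO/X..] end (terminal -1, O#5); searched ..X/XO./... to 6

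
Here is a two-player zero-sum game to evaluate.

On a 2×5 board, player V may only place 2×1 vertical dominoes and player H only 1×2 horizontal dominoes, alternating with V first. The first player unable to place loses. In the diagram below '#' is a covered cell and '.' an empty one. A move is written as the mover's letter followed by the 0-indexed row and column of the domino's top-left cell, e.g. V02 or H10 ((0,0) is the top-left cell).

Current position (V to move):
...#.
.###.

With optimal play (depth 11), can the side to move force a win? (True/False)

ply 1, V at ...#./.###. | V00=+1→#..#./####.*; V04=-1→...##/.####
ply 2, H at #..#./####. | H01=-1→####./####.*
ply 3, V at ####./####. | V04=+1→#####/#####*
ply 4: #####/##### is terminal -1 (H); from ...#./.###. depth 11

V winning at [...#./.###.]: True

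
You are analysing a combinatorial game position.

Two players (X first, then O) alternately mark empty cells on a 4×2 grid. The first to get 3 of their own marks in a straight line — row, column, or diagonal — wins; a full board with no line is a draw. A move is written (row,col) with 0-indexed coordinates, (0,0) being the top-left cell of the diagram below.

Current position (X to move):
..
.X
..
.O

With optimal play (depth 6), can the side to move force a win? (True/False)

X winning at [../.X/../.O]: False

[../.X/../.O] X move#1: (0,0):+0/X./.X/../.O*, (0,1):+0/.X/.X/../.O, (1,0):+0/../XX/../.O, (2,0):+0/../.X/X./.O, (2,1):+0/../.X/.X/.O, (3,0):+0/../.X/../XO
[X./.X/../.O] O move#2: (0,1):+0/XO/.X/../.O*, (1,0):+0/X./OX/../.O, (2,0):+0/X./.X/O./.O, (2,1):+0/X./.X/.O/.O, (3,0):+0/X./.X/../OO
[XO/.X/../.O] X move#3: (1,0):+0/XO/XX/../.O*, (2,0):+0/XO/.X/X./.O, (2,1):+0/XO/.X/.X/.O, (3,0):+0/XO/.X/../XO
[XO/XX/../.O] O move#4: (2,0):+0/XO/XX/O./.O*, (2,1):-1/XO/XX/.O/.O, (3,0):-1/XO/XX/../OO
[XO/XX/O./.O] X move#5: (2,1):+0/XO/XX/OX/.O*, (3,0):+0/XO/XX/O./XO
[XO/XX/OX/.O] O move#6: (3,0):+0/XO/XX/OX/OO*
[XO/XX/OX/OO] end (terminal +0, X#7); searched ../.X/../.O to 6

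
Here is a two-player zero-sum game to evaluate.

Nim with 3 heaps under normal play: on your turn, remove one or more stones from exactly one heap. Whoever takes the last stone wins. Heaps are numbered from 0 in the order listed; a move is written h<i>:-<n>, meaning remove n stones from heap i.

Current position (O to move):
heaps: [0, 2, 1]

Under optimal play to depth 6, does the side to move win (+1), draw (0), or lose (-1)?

[(0,2,1)] O move#1: h1:-1:+1/(0,1,1)*, h1:-2:-1/(0,0,1), h2:-1:-1/(0,2,0)
[(0,1,1)] X move#2: h1:-1:-1/(0,0,1)*, h2:-1:-1/(0,1,0)
[(0,0,1)] O move#3: h2:-1:+1/(0,0,0)*
[(0,0,0)] end (terminal -1, X#4); searched (0,2,1) to 6

value((0,2,1), O) = +1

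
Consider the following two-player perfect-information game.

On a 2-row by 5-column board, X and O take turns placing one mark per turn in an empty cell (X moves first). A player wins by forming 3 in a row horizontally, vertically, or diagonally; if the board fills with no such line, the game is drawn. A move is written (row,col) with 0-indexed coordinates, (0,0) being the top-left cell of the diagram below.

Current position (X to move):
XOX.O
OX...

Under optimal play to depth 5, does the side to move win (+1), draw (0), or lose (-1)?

value(XOX.O/OX..., X) = 0

p1 X@[XOX.O/OX...]: (0,3)[XOXXO/OX...]+0* (1,2)[XOX.O/OXX..]+0 (1,3)[XOX.O/OX.X.]+0 (1,4)[XOX.O/OX..X]+0
p2 O@[XOXXO/OX...]: (1,2)[XOXXO/OXO..]+0* (1,3)[XOXXO/OX.O.]+0 (1,4)[XOXXO/OX..O]+0
p3 X@[XOXXO/OXO..]: (1,3)[XOXXO/OXOX.]+0* (1,4)[XOXXO/OXO.X]+0
p4 O@[XOXXO/OXOX.]: (1,4)[XOXXO/OXOXO]+0*
p5 X@[XOXXO/OXOXO] terminal +0; root [XOX.O/OX...] d5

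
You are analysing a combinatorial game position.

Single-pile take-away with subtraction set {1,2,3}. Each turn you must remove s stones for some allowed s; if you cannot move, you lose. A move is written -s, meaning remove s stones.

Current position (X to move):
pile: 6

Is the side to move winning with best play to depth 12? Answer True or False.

ply 1, X at 6 | -1=-1→5; -2=+1→4*; -3=-1→3
ply 2, O at 4 | -1=-1→3*; -2=-1→2; -3=-1→1
ply 3, X at 3 | -1=-1→2; -2=-1→1; -3=+1→0*
ply 4: 0 is terminal -1 (O); from 6 depth 12

X winning at [6]: True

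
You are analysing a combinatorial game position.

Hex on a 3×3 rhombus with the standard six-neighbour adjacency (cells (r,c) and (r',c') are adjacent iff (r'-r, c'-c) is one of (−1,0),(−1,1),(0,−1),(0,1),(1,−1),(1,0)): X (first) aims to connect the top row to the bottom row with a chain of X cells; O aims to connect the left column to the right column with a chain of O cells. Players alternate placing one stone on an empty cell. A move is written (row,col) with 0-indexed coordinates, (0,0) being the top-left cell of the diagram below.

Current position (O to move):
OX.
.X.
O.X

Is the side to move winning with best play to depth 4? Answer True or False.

O winning at [OX./.X./O.X]: False

[OX./.X./O.X] O move#1: (0,2):-1/OXO/.X./O.X*, (1,0):-1/OX./OX./O.X, (1,2):-1/OX./.XO/O.X, (2,1):-1/OX./.X./OOX
[OXO/.X./O.X] X move#2: (1,0):+1/OXO/XX./O.X*, (1,2):+1/OXO/.XX/O.X, (2,1):+1/OXO/.X./OXX
[OXO/XX./O.X] O move#3: (1,2):-1/OXO/XXO/O.X*, (2,1):-1/OXO/XX./OOX
[OXO/XXO/O.X] X move#4: (2,1):+1/OXO/XXO/OXX*
[OXO/XXO/OXX] end (terminal -1, O#5); searched OX./.X./O.X to 4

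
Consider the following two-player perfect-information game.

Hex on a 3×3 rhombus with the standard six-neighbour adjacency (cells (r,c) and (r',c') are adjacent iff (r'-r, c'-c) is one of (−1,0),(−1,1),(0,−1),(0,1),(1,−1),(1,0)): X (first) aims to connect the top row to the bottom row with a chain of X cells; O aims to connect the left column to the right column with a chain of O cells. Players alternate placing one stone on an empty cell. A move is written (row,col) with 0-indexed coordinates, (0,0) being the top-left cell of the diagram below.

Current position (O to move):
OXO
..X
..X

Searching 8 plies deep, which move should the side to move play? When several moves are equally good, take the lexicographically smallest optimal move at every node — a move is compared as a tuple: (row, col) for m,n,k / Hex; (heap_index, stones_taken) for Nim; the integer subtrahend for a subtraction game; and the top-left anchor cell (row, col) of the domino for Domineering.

O's best at [OXO/..X/..X]: (1,1)

p1 O@[OXO/..X/..X]: (1,0)[OXO/O.X/..X]-1 (1,1)[OXO/.OX/..X]+1* (2,0)[OXO/..X/O.X]-1 (2,1)[OXO/..X/.OX]-1
p2 X@[OXO/.OX/..X]: (1,0)[OXO/XOX/..X]-1* (2,0)[OXO/.OX/X.X]-1 (2,1)[OXO/.OX/.XX]-1
p3 O@[OXO/XOX/..X]: (2,0)[OXO/XOX/O.X]+1* (2,1)[OXO/XOX/.OX]-1
p4 X@[OXO/XOX/O.X] terminal -1; root [OXO/..X/..X] d8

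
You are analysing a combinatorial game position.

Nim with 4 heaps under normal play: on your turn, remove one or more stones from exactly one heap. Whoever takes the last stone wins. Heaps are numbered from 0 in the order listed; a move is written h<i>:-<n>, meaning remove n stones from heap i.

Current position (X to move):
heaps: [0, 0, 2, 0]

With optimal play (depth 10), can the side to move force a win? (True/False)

X winning at [(0,0,2,0)]: True

p1 X@[(0,0,2,0)]: h2:-1[(0,0,1,0)]-1 h2:-2[(0,0,0,0)]+1*
p2 O@[(0,0,0,0)] terminal -1; root [(0,0,2,0)] d10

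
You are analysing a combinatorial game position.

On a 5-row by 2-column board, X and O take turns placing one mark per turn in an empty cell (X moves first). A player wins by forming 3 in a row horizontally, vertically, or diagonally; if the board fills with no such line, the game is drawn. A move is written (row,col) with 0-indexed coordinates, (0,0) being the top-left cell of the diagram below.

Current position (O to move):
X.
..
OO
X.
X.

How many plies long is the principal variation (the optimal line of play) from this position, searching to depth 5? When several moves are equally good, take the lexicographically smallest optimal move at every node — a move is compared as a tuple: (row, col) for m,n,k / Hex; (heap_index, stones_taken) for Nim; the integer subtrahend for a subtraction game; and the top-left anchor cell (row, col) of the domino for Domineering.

[X./../OO/X./X.] O move#1: (0,1):+0/XO/../OO/X./X., (1,0):+0/X./O./OO/X./X., (1,1):+1/X./.O/OO/X./X.*, (3,1):+1/X./../OO/XO/X., (4,1):+0/X./../OO/X./XO
[X./.O/OO/X./X.] X move#2: (0,1):-1/XX/.O/OO/X./X.*, (1,0):-1/X./XO/OO/X./X., (3,1):-1/X./.O/OO/XX/X., (4,1):-1/X./.O/OO/X./XX
[XX/.O/OO/X./X.] O move#3: (1,0):+0/XX/OO/OO/X./X., (3,1):+1/XX/.O/OO/XO/X.*, (4,1):+0/XX/.O/OO/X./XO
[XX/.O/OO/XO/X.] end (terminal -1, X#4); searched X./../OO/X./X. to 5

PV length from [X./../OO/X./X.]: 3 plies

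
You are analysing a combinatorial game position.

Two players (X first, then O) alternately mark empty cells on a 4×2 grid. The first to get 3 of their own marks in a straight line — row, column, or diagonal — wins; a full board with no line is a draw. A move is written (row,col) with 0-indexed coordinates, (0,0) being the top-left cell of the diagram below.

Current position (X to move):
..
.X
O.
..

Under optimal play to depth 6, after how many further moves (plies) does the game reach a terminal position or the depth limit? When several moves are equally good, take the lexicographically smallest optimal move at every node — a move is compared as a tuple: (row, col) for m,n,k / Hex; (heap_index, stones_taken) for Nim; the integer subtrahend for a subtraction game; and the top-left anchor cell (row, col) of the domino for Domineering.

PV length from [../.X/O./..]: 3 plies

[../.X/O./..] X move#1: (0,0):+0/X./.X/O./.., (0,1):+0/.X/.X/O./.., (1,0):+0/../XX/O./.., (2,1):+1/../.X/OX/..*, (3,0):+0/../.X/O./X., (3,1):+0/../.X/O./.X
[../.X/OX/..] O move#2: (0,0):-1/O./.X/OX/..*, (0,1):-1/.O/.X/OX/.., (1,0):-1/../OX/OX/.., (3,0):-1/../.X/OX/O., (3,1):-1/../.X/OX/.O
[O./.X/OX/..] X move#3: (0,1):+1/OX/.X/OX/..*, (1,0):+1/O./XX/OX/.., (3,0):-1/O./.X/OX/X., (3,1):+1/O./.X/OX/.X
[OX/.X/OX/..] end (terminal -1, O#4); searched ../.X/O./.. to 6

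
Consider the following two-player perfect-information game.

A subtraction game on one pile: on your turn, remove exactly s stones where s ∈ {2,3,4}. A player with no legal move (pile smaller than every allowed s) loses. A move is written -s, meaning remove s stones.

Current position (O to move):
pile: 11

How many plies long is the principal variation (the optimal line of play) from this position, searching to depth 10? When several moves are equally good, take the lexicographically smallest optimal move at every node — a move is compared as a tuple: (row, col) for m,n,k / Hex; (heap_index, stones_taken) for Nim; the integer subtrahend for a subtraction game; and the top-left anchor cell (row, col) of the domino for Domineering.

p1 O@[11]: -2[9]-1 -3[8]-1 -4[7]+1*
p2 X@[7]: -2[5]-1* -3[4]-1 -4[3]-1
p3 O@[5]: -2[3]-1 -3[2]-1 -4[1]+1*
p4 X@[1] terminal -1; root [11] d10

PV length from [11]: 3 plies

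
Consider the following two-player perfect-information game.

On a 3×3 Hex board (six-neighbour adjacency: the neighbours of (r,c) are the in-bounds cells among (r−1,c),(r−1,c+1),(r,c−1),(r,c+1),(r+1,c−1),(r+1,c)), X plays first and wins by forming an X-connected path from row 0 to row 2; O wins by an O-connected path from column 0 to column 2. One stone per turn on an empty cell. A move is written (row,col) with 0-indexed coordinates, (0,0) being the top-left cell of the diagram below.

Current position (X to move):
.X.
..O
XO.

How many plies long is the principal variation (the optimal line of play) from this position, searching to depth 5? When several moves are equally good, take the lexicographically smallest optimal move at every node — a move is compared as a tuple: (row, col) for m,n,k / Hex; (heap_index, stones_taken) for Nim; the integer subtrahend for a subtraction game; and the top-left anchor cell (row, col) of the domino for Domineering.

ply 1, X at .X./..O/XO. | (0,0)=+1→XX./..O/XO.*; (0,2)=+1→.XX/..O/XO.; (1,0)=+1→.X./X.O/XO.; (1,1)=+1→.X./.XO/XO.; (2,2)=+1→.X./..O/XOX
ply 2, O at XX./..O/XO. | (0,2)=-1→XXO/..O/XO.*; (1,0)=-1→XX./O.O/XO.; (1,1)=-1→XX./.OO/XO.; (2,2)=-1→XX./..O/XOO
ply 3, X at XXO/..O/XO. | (1,0)=+1→XXO/X.O/XO.*; (1,1)=+1→XXO/.XO/XO.; (2,2)=+1→XXO/..O/XOX
ply 4: XXO/X.O/XO. is terminal -1 (O); from .X./..O/XO. depth 5

PV length from [.X./..O/XO.]: 3 plies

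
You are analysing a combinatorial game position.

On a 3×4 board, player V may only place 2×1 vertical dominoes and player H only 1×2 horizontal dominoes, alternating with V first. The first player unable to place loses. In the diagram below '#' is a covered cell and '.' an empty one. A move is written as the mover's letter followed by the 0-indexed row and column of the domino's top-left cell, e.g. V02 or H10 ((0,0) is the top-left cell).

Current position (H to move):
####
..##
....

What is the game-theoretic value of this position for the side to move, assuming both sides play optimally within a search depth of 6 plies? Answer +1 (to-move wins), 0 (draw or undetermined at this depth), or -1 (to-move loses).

value(####/..##/...., H) = +1

ply 1, H at ####/..##/.... | H10=+1→####/####/....*; H20=+1→####/..##/##..; H21=-1→####/..##/.##.; H22=-1→####/..##/..##
ply 2: ####/####/.... is terminal -1 (V); from ####/..##/.... depth 6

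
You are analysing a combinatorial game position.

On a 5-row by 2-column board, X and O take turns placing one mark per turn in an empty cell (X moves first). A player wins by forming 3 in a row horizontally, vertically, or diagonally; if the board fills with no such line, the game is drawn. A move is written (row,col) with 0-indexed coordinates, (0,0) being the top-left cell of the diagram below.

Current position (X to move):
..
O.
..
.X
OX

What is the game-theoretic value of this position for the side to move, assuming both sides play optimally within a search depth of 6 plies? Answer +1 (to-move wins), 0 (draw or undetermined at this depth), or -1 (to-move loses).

value(../O./../.X/OX, X) = +1

ply 1, X at ../O./../.X/OX | (0,0)=+0→X./O./../.X/OX; (0,1)=+0→.X/O./../.X/OX; (1,1)=+0→../OX/../.X/OX; (2,0)=+0→../O./X./.X/OX; (2,1)=+1→../O./.X/.X/OX*; (3,0)=+0→../O./../XX/OX
ply 2: ../O./.X/.X/OX is terminal -1 (O); from ../O./../.X/OX depth 6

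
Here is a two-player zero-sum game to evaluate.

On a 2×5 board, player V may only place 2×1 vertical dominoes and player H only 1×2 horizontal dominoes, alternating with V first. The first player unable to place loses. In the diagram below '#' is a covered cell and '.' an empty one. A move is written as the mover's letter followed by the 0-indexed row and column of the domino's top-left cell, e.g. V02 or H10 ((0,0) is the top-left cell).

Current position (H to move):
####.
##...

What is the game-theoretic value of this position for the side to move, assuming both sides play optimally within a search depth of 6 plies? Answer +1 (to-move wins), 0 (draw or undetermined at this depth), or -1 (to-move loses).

value(####./##..., H) = +1

ply 1, H at ####./##... | H12=-1→####./####.; H13=+1→####./##.##*
ply 2: ####./##.## is terminal -1 (V); from ####./##... depth 6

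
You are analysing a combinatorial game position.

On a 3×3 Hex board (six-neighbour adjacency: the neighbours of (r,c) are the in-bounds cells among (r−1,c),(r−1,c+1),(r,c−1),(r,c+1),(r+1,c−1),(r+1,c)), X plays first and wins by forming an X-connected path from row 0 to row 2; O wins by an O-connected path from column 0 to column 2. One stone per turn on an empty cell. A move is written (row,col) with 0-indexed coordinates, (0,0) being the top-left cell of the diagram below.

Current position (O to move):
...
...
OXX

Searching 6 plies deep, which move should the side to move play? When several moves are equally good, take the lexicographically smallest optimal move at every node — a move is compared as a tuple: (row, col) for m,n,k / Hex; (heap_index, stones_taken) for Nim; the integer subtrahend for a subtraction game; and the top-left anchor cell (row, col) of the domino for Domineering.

O's best at [.../.../OXX]: (0,2)

p1 O@[.../.../OXX]: (0,0)[O../.../OXX]-1 (0,1)[.O./.../OXX]-1 (0,2)[..O/.../OXX]+1* (1,0)[.../O../OXX]-1 (1,1)[.../.O./OXX]+1 (1,2)[.../..O/OXX]-1
p2 X@[..O/.../OXX]: (0,0)[X.O/.../OXX]-1* (0,1)[.XO/.../OXX]-1 (1,0)[..O/X../OXX]-1 (1,1)[..O/.X./OXX]-1 (1,2)[..O/..X/OXX]-1
p3 O@[X.O/.../OXX]: (0,1)[XOO/.../OXX]+1* (1,0)[X.O/O../OXX]+1 (1,1)[X.O/.O./OXX]+1 (1,2)[X.O/..O/OXX]-1
p4 X@[XOO/.../OXX]: (1,0)[XOO/X../OXX]-1* (1,1)[XOO/.X./OXX]-1 (1,2)[XOO/..X/OXX]-1
p5 O@[XOO/X../OXX]: (1,1)[XOO/XO./OXX]+1* (1,2)[XOO/X.O/OXX]-1
p6 X@[XOO/XO./OXX] terminal -1; root [.../.../OXX] d6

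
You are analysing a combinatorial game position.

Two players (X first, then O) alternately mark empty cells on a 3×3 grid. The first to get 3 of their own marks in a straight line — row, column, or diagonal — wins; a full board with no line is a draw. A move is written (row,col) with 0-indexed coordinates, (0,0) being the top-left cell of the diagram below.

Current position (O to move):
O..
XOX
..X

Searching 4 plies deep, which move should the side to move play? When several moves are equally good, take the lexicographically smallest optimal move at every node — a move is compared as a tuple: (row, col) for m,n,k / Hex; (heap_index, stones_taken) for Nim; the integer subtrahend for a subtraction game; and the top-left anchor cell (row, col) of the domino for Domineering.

O's best at [O../XOX/..X]: (0,2)

[O../XOX/..X] O move#1: (0,1):-1/OO./XOX/..X, (0,2):+1/O.O/XOX/..X*, (2,0):-1/O../XOX/O.X, (2,1):-1/O../XOX/.OX
[O.O/XOX/..X] X move#2: (0,1):-1/OXO/XOX/..X*, (2,0):-1/O.O/XOX/X.X, (2,1):-1/O.O/XOX/.XX
[OXO/XOX/..X] O move#3: (2,0):+1/OXO/XOX/O.X*, (2,1):+0/OXO/XOX/.OX
[OXO/XOX/O.X] end (terminal -1, X#4); searched O../XOX/..X to 4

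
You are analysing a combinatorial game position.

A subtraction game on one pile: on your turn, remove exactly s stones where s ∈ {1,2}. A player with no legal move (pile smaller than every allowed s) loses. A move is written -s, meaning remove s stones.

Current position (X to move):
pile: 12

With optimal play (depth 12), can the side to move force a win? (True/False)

X winning at [12]: False

ply 1, X at 12 | -1=-1→11*; -2=-1→10
ply 2, O at 11 | -1=-1→10; -2=+1→9*
ply 3, X at 9 | -1=-1→8*; -2=-1→7
ply 4, O at 8 | -1=-1→7; -2=+1→6*
ply 5, X at 6 | -1=-1→5*; -2=-1→4
ply 6, O at 5 | -1=-1→4; -2=+1→3*
ply 7, X at 3 | -1=-1→2*; -2=-1→1
ply 8, O at 2 | -1=-1→1; -2=+1→0*
ply 9: 0 is terminal -1 (X); from 12 depth 12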